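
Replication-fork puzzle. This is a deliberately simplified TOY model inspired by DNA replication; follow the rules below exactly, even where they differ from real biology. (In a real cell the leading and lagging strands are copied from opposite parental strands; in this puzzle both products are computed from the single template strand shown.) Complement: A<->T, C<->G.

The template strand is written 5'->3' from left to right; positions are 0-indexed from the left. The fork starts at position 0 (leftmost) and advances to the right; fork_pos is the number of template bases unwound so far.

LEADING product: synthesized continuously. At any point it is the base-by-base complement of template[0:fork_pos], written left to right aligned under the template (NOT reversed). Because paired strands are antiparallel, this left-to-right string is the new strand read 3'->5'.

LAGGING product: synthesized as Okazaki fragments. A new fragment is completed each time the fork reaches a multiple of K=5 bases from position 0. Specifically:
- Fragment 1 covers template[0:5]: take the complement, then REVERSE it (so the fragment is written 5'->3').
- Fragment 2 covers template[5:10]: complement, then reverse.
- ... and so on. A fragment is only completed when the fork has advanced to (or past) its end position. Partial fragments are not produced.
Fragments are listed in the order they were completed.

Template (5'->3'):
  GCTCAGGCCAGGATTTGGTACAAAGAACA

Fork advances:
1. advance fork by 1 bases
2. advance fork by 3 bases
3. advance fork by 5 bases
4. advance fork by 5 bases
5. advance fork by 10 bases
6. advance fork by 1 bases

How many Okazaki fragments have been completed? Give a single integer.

Answer: 5

Derivation:
Step 1: advance 1 -> fork_pos = 0 + 1 = 1. Next multiple of 5 is 5 (not reached); still 0 fragment(s).
Step 2: advance 3 -> fork_pos = 1 + 3 = 4. Next multiple of 5 is 5 (not reached); still 0 fragment(s).
Step 3: advance 5 -> fork_pos = 4 + 5 = 9. Reached multiple(s) of 5: 5 -> fragment 1 completed (1 total).
Step 4: advance 5 -> fork_pos = 9 + 5 = 14. Reached multiple(s) of 5: 10 -> fragment 2 completed (2 total).
Step 5: advance 10 -> fork_pos = 14 + 10 = 24. Reached multiple(s) of 5: 15, 20 -> fragments 3-4 completed (4 total).
Step 6: advance 1 -> fork_pos = 24 + 1 = 25. Reached multiple(s) of 5: 25 -> fragment 5 completed (5 total).
Check: final fork_pos = 25; the multiples of 5 that are <= 25 are 5..25 -> 25 // 5 = 5 completed fragment(s).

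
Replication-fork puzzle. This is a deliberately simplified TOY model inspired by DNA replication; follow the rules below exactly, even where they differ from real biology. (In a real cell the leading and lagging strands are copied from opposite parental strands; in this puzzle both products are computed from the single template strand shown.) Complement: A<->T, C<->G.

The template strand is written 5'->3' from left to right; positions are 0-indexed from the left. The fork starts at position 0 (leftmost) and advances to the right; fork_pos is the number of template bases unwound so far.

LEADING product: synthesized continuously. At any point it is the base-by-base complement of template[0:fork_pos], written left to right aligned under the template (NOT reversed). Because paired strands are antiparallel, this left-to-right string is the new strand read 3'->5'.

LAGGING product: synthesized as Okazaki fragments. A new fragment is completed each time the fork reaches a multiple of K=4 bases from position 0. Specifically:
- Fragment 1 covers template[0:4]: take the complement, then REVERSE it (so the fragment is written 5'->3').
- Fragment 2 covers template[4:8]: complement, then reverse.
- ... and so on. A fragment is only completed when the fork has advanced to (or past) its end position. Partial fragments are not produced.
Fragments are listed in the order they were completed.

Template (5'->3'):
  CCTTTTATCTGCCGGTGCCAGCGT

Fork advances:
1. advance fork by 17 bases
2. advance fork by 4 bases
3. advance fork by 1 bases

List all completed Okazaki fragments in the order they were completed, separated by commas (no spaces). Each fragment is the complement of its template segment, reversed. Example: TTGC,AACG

Answer: AAGG,ATAA,GCAG,ACCG,TGGC

Derivation:
Step 1: advance 17 -> fork_pos = 0 + 17 = 17. Reached multiple(s) of 4: 4, 8, 12, 16 -> fragments 1-4 completed (4 total).
Step 2: advance 4 -> fork_pos = 17 + 4 = 21. Reached multiple(s) of 4: 20 -> fragment 5 completed (5 total).
Step 3: advance 1 -> fork_pos = 21 + 1 = 22. Next multiple of 4 is 24 (not reached); still 5 fragment(s).
Final fork_pos = 22, so 5 fragment(s) are complete. Build each: template segment -> complement -> reverse.
Fragment 1: template[0:4] = CCTT -> complement GGAA -> reversed AAGG
Fragment 2: template[4:8] = TTAT -> complement AATA -> reversed ATAA
Fragment 3: template[8:12] = CTGC -> complement GACG -> reversed GCAG
Fragment 4: template[12:16] = CGGT -> complement GCCA -> reversed ACCG
Fragment 5: template[16:20] = GCCA -> complement CGGT -> reversed TGGC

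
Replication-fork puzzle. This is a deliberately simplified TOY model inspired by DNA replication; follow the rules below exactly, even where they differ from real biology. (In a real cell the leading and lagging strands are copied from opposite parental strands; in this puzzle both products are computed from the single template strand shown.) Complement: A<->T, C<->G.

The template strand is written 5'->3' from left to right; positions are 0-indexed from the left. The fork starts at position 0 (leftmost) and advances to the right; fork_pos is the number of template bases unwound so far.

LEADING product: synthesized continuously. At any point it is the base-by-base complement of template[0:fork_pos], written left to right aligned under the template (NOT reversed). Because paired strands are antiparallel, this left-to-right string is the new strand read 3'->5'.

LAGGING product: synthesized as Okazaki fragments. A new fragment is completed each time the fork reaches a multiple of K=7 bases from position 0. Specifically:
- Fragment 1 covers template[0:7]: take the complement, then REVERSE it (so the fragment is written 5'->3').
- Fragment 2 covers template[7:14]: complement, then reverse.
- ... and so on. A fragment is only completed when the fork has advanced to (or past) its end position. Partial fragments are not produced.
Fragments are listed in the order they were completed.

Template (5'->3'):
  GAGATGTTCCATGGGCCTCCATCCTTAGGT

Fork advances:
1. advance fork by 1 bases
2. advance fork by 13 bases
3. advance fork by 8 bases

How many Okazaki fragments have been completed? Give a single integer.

Step 1: advance 1 -> fork_pos = 0 + 1 = 1. Next multiple of 7 is 7 (not reached); still 0 fragment(s).
Step 2: advance 13 -> fork_pos = 1 + 13 = 14. Reached multiple(s) of 7: 7, 14 -> fragments 1-2 completed (2 total).
Step 3: advance 8 -> fork_pos = 14 + 8 = 22. Reached multiple(s) of 7: 21 -> fragment 3 completed (3 total).
Check: final fork_pos = 22; the multiples of 7 that are <= 22 are 7..21 -> 22 // 7 = 3 completed fragment(s).

Answer: 3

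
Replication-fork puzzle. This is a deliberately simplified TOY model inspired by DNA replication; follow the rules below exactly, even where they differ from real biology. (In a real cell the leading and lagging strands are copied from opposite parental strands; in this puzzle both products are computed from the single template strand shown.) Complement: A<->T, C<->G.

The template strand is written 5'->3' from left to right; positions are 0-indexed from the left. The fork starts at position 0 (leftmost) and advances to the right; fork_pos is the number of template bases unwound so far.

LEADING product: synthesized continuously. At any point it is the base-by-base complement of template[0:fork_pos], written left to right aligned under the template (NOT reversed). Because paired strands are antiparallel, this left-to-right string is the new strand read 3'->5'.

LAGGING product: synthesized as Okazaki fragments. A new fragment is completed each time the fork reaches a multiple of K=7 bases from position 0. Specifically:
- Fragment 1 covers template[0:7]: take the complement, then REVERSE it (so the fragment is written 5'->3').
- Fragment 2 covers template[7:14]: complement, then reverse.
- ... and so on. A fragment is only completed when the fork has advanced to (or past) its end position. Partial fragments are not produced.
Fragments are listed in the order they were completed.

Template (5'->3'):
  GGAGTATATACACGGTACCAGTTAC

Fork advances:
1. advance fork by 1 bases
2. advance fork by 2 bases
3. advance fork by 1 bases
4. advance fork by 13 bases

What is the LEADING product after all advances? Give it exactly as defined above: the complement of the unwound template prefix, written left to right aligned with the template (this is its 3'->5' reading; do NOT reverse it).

Answer: CCTCATATATGTGCCAT

Derivation:
Step 1: advance 1 -> fork_pos = 0 + 1 = 1.
Step 2: advance 2 -> fork_pos = 1 + 2 = 3.
Step 3: advance 1 -> fork_pos = 3 + 1 = 4.
Step 4: advance 13 -> fork_pos = 4 + 13 = 17.
Unwound prefix: template[0:17] = GGAGTATATACACGGTA
Complement it base by base (A<->T, C<->G), keeping left-to-right order:
  [0:5] GGAGT -> CCTCA
  [5:10] ATATA -> TATAT
  [10:15] CACGG -> GTGCC
  [15:17] TA -> AT
Concatenate: CCTCATATATGTGCCAT (length 17; written aligned with the template, i.e. 3'->5').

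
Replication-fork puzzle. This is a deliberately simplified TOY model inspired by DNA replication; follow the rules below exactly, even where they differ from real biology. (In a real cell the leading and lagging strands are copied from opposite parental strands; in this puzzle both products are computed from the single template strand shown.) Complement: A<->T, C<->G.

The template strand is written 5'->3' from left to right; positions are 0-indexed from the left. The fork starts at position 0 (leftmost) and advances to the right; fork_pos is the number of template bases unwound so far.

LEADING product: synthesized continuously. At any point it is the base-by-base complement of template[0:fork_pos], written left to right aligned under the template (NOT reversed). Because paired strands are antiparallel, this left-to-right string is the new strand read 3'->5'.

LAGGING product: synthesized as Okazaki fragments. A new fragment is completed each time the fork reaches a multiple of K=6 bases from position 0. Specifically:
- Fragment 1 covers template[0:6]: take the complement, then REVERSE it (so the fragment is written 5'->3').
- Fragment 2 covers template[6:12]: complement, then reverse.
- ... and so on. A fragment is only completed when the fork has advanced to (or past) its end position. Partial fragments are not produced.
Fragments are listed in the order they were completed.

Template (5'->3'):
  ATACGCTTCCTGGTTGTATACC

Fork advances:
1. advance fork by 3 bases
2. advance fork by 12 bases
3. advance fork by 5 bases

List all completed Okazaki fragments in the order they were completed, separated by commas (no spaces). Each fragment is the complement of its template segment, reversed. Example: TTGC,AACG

Step 1: advance 3 -> fork_pos = 0 + 3 = 3. Next multiple of 6 is 6 (not reached); still 0 fragment(s).
Step 2: advance 12 -> fork_pos = 3 + 12 = 15. Reached multiple(s) of 6: 6, 12 -> fragments 1-2 completed (2 total).
Step 3: advance 5 -> fork_pos = 15 + 5 = 20. Reached multiple(s) of 6: 18 -> fragment 3 completed (3 total).
Final fork_pos = 20, so 3 fragment(s) are complete. Build each: template segment -> complement -> reverse.
Fragment 1: template[0:6] = ATACGC -> complement TATGCG -> reversed GCGTAT
Fragment 2: template[6:12] = TTCCTG -> complement AAGGAC -> reversed CAGGAA
Fragment 3: template[12:18] = GTTGTA -> complement CAACAT -> reversed TACAAC

Answer: GCGTAT,CAGGAA,TACAAC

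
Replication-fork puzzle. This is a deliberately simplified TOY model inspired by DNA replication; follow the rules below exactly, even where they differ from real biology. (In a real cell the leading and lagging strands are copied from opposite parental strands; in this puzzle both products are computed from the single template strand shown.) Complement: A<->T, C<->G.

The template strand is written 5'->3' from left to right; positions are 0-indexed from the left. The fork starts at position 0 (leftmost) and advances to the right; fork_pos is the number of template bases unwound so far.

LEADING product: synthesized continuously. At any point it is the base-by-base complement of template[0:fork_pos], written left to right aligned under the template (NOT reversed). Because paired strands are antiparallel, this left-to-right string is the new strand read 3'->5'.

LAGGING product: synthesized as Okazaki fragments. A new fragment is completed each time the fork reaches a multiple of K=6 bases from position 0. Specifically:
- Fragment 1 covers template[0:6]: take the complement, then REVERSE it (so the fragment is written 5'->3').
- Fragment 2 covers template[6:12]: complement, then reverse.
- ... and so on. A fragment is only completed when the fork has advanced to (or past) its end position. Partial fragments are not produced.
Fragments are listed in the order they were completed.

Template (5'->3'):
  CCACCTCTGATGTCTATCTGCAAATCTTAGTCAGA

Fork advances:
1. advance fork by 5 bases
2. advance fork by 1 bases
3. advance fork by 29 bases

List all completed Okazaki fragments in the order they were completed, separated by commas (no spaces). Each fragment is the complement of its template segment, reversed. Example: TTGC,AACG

Answer: AGGTGG,CATCAG,GATAGA,TTTGCA,CTAAGA

Derivation:
Step 1: advance 5 -> fork_pos = 0 + 5 = 5. Next multiple of 6 is 6 (not reached); still 0 fragment(s).
Step 2: advance 1 -> fork_pos = 5 + 1 = 6. Reached multiple(s) of 6: 6 -> fragment 1 completed (1 total).
Step 3: advance 29 -> fork_pos = 6 + 29 = 35. Reached multiple(s) of 6: 12, 18, 24, 30 -> fragments 2-5 completed (5 total).
Final fork_pos = 35, so 5 fragment(s) are complete. Build each: template segment -> complement -> reverse.
Fragment 1: template[0:6] = CCACCT -> complement GGTGGA -> reversed AGGTGG
Fragment 2: template[6:12] = CTGATG -> complement GACTAC -> reversed CATCAG
Fragment 3: template[12:18] = TCTATC -> complement AGATAG -> reversed GATAGA
Fragment 4: template[18:24] = TGCAAA -> complement ACGTTT -> reversed TTTGCA
Fragment 5: template[24:30] = TCTTAG -> complement AGAATC -> reversed CTAAGA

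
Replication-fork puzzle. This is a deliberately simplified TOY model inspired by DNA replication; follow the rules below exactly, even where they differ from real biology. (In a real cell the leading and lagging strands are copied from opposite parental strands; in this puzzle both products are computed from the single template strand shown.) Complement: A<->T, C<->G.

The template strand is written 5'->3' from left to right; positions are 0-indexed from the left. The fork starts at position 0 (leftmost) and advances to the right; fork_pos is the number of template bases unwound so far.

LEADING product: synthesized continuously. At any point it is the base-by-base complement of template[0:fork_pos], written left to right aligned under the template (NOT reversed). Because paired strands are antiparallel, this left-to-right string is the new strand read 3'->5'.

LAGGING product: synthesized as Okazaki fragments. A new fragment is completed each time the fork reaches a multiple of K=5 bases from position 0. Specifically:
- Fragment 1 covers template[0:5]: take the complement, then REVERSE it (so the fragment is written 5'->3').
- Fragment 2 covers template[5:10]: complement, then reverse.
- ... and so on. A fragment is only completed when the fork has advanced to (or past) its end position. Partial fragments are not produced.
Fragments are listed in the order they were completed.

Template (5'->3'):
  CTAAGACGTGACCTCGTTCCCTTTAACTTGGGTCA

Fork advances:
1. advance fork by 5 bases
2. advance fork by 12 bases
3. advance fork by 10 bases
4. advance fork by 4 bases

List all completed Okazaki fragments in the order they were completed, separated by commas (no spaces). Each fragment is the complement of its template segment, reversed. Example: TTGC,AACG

Step 1: advance 5 -> fork_pos = 0 + 5 = 5. Reached multiple(s) of 5: 5 -> fragment 1 completed (1 total).
Step 2: advance 12 -> fork_pos = 5 + 12 = 17. Reached multiple(s) of 5: 10, 15 -> fragments 2-3 completed (3 total).
Step 3: advance 10 -> fork_pos = 17 + 10 = 27. Reached multiple(s) of 5: 20, 25 -> fragments 4-5 completed (5 total).
Step 4: advance 4 -> fork_pos = 27 + 4 = 31. Reached multiple(s) of 5: 30 -> fragment 6 completed (6 total).
Final fork_pos = 31, so 6 fragment(s) are complete. Build each: template segment -> complement -> reverse.
Fragment 1: template[0:5] = CTAAG -> complement GATTC -> reversed CTTAG
Fragment 2: template[5:10] = ACGTG -> complement TGCAC -> reversed CACGT
Fragment 3: template[10:15] = ACCTC -> complement TGGAG -> reversed GAGGT
Fragment 4: template[15:20] = GTTCC -> complement CAAGG -> reversed GGAAC
Fragment 5: template[20:25] = CTTTA -> complement GAAAT -> reversed TAAAG
Fragment 6: template[25:30] = ACTTG -> complement TGAAC -> reversed CAAGT

Answer: CTTAG,CACGT,GAGGT,GGAAC,TAAAG,CAAGT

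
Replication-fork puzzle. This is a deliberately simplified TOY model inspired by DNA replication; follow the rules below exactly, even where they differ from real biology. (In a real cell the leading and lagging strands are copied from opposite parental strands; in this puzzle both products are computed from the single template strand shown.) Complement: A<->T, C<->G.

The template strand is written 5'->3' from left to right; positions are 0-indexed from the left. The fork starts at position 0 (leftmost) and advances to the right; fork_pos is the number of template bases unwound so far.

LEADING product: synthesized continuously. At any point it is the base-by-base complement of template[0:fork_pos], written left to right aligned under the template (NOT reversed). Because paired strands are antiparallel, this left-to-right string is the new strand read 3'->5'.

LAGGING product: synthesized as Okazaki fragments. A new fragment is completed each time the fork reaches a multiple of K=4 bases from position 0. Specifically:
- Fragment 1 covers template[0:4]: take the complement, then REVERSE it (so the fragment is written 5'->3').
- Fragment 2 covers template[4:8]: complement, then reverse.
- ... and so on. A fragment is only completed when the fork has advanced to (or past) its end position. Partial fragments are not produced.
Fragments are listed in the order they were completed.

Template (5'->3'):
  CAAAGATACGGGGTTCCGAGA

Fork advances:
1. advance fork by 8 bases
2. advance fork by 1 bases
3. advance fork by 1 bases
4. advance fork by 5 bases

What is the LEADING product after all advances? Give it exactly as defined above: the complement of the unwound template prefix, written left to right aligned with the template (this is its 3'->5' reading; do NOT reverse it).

Answer: GTTTCTATGCCCCAA

Derivation:
Step 1: advance 8 -> fork_pos = 0 + 8 = 8.
Step 2: advance 1 -> fork_pos = 8 + 1 = 9.
Step 3: advance 1 -> fork_pos = 9 + 1 = 10.
Step 4: advance 5 -> fork_pos = 10 + 5 = 15.
Unwound prefix: template[0:15] = CAAAGATACGGGGTT
Complement it base by base (A<->T, C<->G), keeping left-to-right order:
  [0:5] CAAAG -> GTTTC
  [5:10] ATACG -> TATGC
  [10:15] GGGTT -> CCCAA
Concatenate: GTTTCTATGCCCCAA (length 15; written aligned with the template, i.e. 3'->5').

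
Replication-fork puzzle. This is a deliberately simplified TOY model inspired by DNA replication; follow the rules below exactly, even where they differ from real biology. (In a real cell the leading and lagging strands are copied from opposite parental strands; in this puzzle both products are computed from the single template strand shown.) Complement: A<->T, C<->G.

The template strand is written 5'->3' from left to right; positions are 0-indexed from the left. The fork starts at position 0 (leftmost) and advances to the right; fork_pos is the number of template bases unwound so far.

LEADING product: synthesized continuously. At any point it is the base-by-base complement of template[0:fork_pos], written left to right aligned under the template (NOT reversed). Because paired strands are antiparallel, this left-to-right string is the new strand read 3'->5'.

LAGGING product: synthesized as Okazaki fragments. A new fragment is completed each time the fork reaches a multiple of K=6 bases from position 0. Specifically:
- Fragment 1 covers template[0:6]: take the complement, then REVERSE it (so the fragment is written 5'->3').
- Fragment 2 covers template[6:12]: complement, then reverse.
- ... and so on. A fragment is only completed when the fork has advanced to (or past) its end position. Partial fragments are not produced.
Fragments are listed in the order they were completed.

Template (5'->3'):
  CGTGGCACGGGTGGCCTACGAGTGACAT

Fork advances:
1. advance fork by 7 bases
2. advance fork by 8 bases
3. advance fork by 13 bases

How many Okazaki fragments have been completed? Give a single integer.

Answer: 4

Derivation:
Step 1: advance 7 -> fork_pos = 0 + 7 = 7. Reached multiple(s) of 6: 6 -> fragment 1 completed (1 total).
Step 2: advance 8 -> fork_pos = 7 + 8 = 15. Reached multiple(s) of 6: 12 -> fragment 2 completed (2 total).
Step 3: advance 13 -> fork_pos = 15 + 13 = 28. Reached multiple(s) of 6: 18, 24 -> fragments 3-4 completed (4 total).
Check: final fork_pos = 28; the multiples of 6 that are <= 28 are 6..24 -> 28 // 6 = 4 completed fragment(s).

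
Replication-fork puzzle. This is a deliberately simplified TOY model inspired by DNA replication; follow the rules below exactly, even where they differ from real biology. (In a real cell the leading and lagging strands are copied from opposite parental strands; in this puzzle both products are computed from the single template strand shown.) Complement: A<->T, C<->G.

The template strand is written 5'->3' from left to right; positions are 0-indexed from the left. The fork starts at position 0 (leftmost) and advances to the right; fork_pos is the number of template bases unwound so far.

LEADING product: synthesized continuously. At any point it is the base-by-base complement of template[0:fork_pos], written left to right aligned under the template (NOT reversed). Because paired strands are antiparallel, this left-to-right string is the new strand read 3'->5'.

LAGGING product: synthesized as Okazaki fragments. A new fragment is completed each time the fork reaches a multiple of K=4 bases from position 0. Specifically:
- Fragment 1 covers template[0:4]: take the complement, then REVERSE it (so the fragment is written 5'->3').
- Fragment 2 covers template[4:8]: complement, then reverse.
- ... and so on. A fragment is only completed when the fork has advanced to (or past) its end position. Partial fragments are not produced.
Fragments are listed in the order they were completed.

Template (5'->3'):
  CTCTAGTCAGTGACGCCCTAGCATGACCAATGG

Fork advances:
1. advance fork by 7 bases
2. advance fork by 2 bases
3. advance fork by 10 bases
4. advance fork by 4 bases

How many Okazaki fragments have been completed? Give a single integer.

Step 1: advance 7 -> fork_pos = 0 + 7 = 7. Reached multiple(s) of 4: 4 -> fragment 1 completed (1 total).
Step 2: advance 2 -> fork_pos = 7 + 2 = 9. Reached multiple(s) of 4: 8 -> fragment 2 completed (2 total).
Step 3: advance 10 -> fork_pos = 9 + 10 = 19. Reached multiple(s) of 4: 12, 16 -> fragments 3-4 completed (4 total).
Step 4: advance 4 -> fork_pos = 19 + 4 = 23. Reached multiple(s) of 4: 20 -> fragment 5 completed (5 total).
Check: final fork_pos = 23; the multiples of 4 that are <= 23 are 4..20 -> 23 // 4 = 5 completed fragment(s).

Answer: 5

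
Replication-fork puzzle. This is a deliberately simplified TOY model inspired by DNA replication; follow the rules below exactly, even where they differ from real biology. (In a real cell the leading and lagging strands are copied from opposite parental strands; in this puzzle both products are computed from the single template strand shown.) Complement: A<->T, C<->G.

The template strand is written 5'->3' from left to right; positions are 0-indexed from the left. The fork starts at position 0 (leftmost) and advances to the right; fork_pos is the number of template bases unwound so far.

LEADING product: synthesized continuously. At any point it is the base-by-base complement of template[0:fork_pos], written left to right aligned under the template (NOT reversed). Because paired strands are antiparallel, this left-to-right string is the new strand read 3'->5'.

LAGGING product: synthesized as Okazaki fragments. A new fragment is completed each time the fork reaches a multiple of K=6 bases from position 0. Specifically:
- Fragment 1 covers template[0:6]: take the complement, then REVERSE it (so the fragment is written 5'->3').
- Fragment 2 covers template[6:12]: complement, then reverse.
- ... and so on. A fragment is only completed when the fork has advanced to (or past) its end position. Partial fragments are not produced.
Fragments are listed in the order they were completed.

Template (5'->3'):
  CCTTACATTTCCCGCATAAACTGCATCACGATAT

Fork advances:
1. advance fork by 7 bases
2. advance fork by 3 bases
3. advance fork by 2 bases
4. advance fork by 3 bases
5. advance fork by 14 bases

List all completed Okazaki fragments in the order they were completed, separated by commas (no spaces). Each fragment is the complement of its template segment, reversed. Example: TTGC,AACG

Answer: GTAAGG,GGAAAT,TATGCG,GCAGTT

Derivation:
Step 1: advance 7 -> fork_pos = 0 + 7 = 7. Reached multiple(s) of 6: 6 -> fragment 1 completed (1 total).
Step 2: advance 3 -> fork_pos = 7 + 3 = 10. Next multiple of 6 is 12 (not reached); still 1 fragment(s).
Step 3: advance 2 -> fork_pos = 10 + 2 = 12. Reached multiple(s) of 6: 12 -> fragment 2 completed (2 total).
Step 4: advance 3 -> fork_pos = 12 + 3 = 15. Next multiple of 6 is 18 (not reached); still 2 fragment(s).
Step 5: advance 14 -> fork_pos = 15 + 14 = 29. Reached multiple(s) of 6: 18, 24 -> fragments 3-4 completed (4 total).
Final fork_pos = 29, so 4 fragment(s) are complete. Build each: template segment -> complement -> reverse.
Fragment 1: template[0:6] = CCTTAC -> complement GGAATG -> reversed GTAAGG
Fragment 2: template[6:12] = ATTTCC -> complement TAAAGG -> reversed GGAAAT
Fragment 3: template[12:18] = CGCATA -> complement GCGTAT -> reversed TATGCG
Fragment 4: template[18:24] = AACTGC -> complement TTGACG -> reversed GCAGTT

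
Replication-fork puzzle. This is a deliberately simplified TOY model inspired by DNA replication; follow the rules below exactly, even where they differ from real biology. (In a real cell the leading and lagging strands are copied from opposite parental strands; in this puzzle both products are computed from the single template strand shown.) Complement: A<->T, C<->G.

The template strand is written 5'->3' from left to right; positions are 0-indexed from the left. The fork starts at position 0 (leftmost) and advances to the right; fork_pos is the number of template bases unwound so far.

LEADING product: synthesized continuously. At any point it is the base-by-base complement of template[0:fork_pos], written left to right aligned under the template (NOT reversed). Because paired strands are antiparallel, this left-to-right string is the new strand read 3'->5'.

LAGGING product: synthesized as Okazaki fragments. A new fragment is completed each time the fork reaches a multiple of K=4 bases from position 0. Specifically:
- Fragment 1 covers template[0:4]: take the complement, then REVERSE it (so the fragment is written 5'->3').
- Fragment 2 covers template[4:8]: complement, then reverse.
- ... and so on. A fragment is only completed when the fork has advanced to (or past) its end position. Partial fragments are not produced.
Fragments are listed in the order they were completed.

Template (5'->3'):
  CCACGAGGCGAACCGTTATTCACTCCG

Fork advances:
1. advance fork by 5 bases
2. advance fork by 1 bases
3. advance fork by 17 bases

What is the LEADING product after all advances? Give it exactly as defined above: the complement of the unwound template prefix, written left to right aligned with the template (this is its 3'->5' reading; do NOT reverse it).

Step 1: advance 5 -> fork_pos = 0 + 5 = 5.
Step 2: advance 1 -> fork_pos = 5 + 1 = 6.
Step 3: advance 17 -> fork_pos = 6 + 17 = 23.
Unwound prefix: template[0:23] = CCACGAGGCGAACCGTTATTCAC
Complement it base by base (A<->T, C<->G), keeping left-to-right order:
  [0:5] CCACG -> GGTGC
  [5:10] AGGCG -> TCCGC
  [10:15] AACCG -> TTGGC
  [15:20] TTATT -> AATAA
  [20:23] CAC -> GTG
Concatenate: GGTGCTCCGCTTGGCAATAAGTG (length 23; written aligned with the template, i.e. 3'->5').

Answer: GGTGCTCCGCTTGGCAATAAGTG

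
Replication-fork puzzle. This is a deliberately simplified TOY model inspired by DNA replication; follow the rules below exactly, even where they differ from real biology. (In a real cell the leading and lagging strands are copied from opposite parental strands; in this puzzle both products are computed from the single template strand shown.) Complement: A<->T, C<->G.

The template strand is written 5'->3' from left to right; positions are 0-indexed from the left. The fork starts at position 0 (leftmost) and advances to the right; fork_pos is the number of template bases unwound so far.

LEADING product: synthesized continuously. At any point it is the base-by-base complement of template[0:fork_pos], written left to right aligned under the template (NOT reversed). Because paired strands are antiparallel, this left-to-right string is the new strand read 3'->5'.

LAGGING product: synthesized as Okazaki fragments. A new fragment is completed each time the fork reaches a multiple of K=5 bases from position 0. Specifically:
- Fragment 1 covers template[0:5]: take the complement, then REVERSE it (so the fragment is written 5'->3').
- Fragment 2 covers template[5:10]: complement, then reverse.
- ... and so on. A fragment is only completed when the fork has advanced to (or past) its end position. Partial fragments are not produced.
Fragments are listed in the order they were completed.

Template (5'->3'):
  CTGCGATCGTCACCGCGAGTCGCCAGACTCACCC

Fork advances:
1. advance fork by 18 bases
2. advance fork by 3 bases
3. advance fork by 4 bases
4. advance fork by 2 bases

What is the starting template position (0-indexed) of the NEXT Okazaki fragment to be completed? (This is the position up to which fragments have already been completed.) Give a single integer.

Answer: 25

Derivation:
Step 1: advance 18 -> fork_pos = 0 + 18 = 18. Reached multiple(s) of 5: 5, 10, 15 -> fragments 1-3 completed (3 total).
Step 2: advance 3 -> fork_pos = 18 + 3 = 21. Reached multiple(s) of 5: 20 -> fragment 4 completed (4 total).
Step 3: advance 4 -> fork_pos = 21 + 4 = 25. Reached multiple(s) of 5: 25 -> fragment 5 completed (5 total).
Step 4: advance 2 -> fork_pos = 25 + 2 = 27. Next multiple of 5 is 30 (not reached); still 5 fragment(s).
5 fragment(s) completed, covering template[0:25] (5 x 5 = 25). The next fragment, fragment 6, covers template[25:30], so it starts at position 25.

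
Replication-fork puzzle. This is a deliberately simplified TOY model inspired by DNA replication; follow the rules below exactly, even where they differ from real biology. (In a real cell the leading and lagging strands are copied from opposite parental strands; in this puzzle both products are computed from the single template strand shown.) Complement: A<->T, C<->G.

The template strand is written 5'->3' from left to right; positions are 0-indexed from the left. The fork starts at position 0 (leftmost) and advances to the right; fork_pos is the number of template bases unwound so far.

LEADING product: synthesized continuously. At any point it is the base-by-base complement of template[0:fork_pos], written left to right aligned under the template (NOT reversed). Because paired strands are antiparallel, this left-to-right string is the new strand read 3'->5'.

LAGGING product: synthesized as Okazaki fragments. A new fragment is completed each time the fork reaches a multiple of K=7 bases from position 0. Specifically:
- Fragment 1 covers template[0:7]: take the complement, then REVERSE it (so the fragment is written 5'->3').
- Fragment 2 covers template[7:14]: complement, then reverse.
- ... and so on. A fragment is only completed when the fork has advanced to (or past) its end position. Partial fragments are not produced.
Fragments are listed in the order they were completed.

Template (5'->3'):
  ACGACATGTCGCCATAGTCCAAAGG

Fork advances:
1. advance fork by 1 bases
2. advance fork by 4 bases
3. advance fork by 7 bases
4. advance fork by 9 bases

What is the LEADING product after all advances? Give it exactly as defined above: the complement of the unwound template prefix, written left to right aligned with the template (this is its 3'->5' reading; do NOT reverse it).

Answer: TGCTGTACAGCGGTATCAGGT

Derivation:
Step 1: advance 1 -> fork_pos = 0 + 1 = 1.
Step 2: advance 4 -> fork_pos = 1 + 4 = 5.
Step 3: advance 7 -> fork_pos = 5 + 7 = 12.
Step 4: advance 9 -> fork_pos = 12 + 9 = 21.
Unwound prefix: template[0:21] = ACGACATGTCGCCATAGTCCA
Complement it base by base (A<->T, C<->G), keeping left-to-right order:
  [0:5] ACGAC -> TGCTG
  [5:10] ATGTC -> TACAG
  [10:15] GCCAT -> CGGTA
  [15:20] AGTCC -> TCAGG
  [20:21] A -> T
Concatenate: TGCTGTACAGCGGTATCAGGT (length 21; written aligned with the template, i.e. 3'->5').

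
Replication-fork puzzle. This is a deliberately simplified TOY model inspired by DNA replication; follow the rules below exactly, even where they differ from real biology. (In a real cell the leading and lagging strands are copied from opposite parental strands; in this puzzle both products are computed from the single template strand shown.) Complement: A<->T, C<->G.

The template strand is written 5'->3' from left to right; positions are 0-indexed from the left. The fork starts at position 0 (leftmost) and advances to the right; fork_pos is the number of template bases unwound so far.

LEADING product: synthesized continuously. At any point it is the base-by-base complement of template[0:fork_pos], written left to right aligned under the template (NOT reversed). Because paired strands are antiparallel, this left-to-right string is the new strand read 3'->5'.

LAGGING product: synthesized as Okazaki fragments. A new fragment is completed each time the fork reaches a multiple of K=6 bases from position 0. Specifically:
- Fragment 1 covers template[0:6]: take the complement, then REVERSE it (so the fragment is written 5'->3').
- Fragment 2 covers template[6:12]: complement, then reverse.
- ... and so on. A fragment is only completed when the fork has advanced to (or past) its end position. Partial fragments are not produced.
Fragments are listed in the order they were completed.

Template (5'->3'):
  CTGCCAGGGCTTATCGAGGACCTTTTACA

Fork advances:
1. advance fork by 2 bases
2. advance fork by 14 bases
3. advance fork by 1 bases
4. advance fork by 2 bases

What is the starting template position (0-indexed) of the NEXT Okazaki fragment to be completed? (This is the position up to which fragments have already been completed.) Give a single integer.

Step 1: advance 2 -> fork_pos = 0 + 2 = 2. Next multiple of 6 is 6 (not reached); still 0 fragment(s).
Step 2: advance 14 -> fork_pos = 2 + 14 = 16. Reached multiple(s) of 6: 6, 12 -> fragments 1-2 completed (2 total).
Step 3: advance 1 -> fork_pos = 16 + 1 = 17. Next multiple of 6 is 18 (not reached); still 2 fragment(s).
Step 4: advance 2 -> fork_pos = 17 + 2 = 19. Reached multiple(s) of 6: 18 -> fragment 3 completed (3 total).
3 fragment(s) completed, covering template[0:18] (3 x 6 = 18). The next fragment, fragment 4, covers template[18:24], so it starts at position 18.

Answer: 18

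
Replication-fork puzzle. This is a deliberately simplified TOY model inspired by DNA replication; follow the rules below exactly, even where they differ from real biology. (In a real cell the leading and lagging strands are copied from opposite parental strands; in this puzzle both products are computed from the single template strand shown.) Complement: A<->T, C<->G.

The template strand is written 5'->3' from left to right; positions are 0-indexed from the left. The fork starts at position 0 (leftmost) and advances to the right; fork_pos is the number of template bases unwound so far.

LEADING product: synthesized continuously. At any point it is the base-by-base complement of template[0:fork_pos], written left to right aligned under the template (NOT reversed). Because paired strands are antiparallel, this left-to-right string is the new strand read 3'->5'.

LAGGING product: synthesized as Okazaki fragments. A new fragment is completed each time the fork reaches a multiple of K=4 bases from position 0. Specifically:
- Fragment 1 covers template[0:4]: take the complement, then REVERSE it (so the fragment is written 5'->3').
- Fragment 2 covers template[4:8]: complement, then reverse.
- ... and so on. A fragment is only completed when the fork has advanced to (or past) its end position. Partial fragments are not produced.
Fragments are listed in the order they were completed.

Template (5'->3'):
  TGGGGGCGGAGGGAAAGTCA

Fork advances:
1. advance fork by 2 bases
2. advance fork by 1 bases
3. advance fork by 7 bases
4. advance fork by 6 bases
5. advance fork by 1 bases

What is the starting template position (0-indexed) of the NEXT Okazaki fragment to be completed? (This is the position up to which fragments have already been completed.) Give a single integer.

Step 1: advance 2 -> fork_pos = 0 + 2 = 2. Next multiple of 4 is 4 (not reached); still 0 fragment(s).
Step 2: advance 1 -> fork_pos = 2 + 1 = 3. Next multiple of 4 is 4 (not reached); still 0 fragment(s).
Step 3: advance 7 -> fork_pos = 3 + 7 = 10. Reached multiple(s) of 4: 4, 8 -> fragments 1-2 completed (2 total).
Step 4: advance 6 -> fork_pos = 10 + 6 = 16. Reached multiple(s) of 4: 12, 16 -> fragments 3-4 completed (4 total).
Step 5: advance 1 -> fork_pos = 16 + 1 = 17. Next multiple of 4 is 20 (not reached); still 4 fragment(s).
4 fragment(s) completed, covering template[0:16] (4 x 4 = 16). The next fragment, fragment 5, covers template[16:20], so it starts at position 16.

Answer: 16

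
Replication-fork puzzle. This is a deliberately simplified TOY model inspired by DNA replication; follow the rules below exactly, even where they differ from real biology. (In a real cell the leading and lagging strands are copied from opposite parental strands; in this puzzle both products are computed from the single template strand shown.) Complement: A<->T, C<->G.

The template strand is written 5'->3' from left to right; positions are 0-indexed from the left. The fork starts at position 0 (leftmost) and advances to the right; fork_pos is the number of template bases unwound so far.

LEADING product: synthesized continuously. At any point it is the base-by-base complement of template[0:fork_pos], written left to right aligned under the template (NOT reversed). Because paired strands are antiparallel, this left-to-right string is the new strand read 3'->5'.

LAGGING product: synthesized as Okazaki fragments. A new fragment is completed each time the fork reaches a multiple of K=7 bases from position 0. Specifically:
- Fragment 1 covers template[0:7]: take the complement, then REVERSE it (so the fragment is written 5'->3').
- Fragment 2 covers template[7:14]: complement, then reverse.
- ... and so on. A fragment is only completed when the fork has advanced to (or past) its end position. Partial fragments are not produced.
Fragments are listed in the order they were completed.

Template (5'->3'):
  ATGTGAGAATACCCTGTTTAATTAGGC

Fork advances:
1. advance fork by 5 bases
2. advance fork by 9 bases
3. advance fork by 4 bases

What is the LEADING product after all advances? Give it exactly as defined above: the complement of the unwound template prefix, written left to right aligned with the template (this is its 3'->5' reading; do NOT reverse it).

Step 1: advance 5 -> fork_pos = 0 + 5 = 5.
Step 2: advance 9 -> fork_pos = 5 + 9 = 14.
Step 3: advance 4 -> fork_pos = 14 + 4 = 18.
Unwound prefix: template[0:18] = ATGTGAGAATACCCTGTT
Complement it base by base (A<->T, C<->G), keeping left-to-right order:
  [0:5] ATGTG -> TACAC
  [5:10] AGAAT -> TCTTA
  [10:15] ACCCT -> TGGGA
  [15:18] GTT -> CAA
Concatenate: TACACTCTTATGGGACAA (length 18; written aligned with the template, i.e. 3'->5').

Answer: TACACTCTTATGGGACAA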